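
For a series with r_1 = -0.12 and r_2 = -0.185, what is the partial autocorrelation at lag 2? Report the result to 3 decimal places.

φ_{22} = (r_2 − r_1²) / (1 − r_1²)
r_1² = (-0.12)² = 0.0144
Numerator = -0.185 − 0.0144 = -0.1994; denominator = 1 − 0.0144 = 0.9856
φ_{22} = -0.1994 / 0.9856 = -0.202

-0.202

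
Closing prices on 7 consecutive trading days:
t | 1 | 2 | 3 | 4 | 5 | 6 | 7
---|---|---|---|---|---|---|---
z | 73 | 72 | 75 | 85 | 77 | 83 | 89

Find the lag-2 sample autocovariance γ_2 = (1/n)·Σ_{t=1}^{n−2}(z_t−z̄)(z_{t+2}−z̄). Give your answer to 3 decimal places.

Mean z̄ = (73 + 72 + 75 + 85 + 77 + 83 + 89)/7 = 79.1429
Deviations: -6.1429, -7.1429, -4.1429, 5.8571, -2.1429, 3.8571, 9.8571
Σ_{t=1}^{5}(z_t−z̄)(z_{t+2}−z̄) = -6.0408
γ_2 = -6.0408 / 7 = -0.863

-0.863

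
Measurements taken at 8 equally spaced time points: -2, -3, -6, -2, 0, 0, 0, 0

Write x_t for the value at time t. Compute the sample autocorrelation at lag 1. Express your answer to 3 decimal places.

0.486

Mean x̄ = (-2 − 3 − 6 − 2 + 0 + 0 + 0 + 0)/8 = -1.6250
Σ(x_t−x̄)(x_{t+1}−x̄) = (0.5156) + (6.0156) + (1.6406) + (-0.6094) + (2.6406) + (2.6406) + (2.6406) = 15.4844
Denominator Σ(x_t−x̄)² = 31.8750
r_1 = 15.4844 / 31.8750 = 0.486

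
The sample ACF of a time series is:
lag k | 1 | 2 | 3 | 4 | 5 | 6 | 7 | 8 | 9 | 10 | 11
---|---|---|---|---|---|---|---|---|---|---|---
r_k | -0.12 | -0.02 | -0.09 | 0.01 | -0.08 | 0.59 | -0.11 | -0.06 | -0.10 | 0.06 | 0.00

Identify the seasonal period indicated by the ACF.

The largest autocorrelation is r_6 = 0.59; the remaining lags stay at or below 0.06.
The dominant spike at lag 6 indicates a seasonal period of 6.

6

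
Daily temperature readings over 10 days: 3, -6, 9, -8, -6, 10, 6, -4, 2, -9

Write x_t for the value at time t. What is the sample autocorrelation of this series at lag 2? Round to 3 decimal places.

-0.184

Mean x̄ = (3 − 6 + 9 − 8 − 6 + 10 + 6 − 4 + 2 − 9)/10 = -0.3000
Numerator Σ_{t=1}^{8}(x_t−x̄)(x_{t+2}−x̄) = -85.0800
Denominator Σ(x_t−x̄)² = 462.1000
r_2 = -85.0800 / 462.1000 = -0.184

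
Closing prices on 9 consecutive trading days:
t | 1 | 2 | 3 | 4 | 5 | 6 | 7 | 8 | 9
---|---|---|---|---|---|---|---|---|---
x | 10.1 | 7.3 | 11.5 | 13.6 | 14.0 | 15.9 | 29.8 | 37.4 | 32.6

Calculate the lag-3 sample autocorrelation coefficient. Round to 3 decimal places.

Mean x̄ = (10.1 + 7.3 + 11.5 + 13.6 + 14.0 + 15.9 + 29.8 + 37.4 + 32.6)/9 = 19.1333
Numerator Σ_{t=1}^{6}(x_t−x̄)(x_{t+3}−x̄) = -60.9233
Denominator Σ(x_t−x̄)² = 976.1200
r_3 = -60.9233 / 976.1200 = -0.062

-0.062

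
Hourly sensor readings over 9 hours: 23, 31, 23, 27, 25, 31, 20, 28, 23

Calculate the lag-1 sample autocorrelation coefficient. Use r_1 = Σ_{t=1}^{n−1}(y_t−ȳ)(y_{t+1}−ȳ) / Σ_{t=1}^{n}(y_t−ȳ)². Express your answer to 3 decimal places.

-0.730

Mean ȳ = (23 + 31 + 23 + 27 + 25 + 31 + 20 + 28 + 23)/9 = 25.6667
Numerator Σ_{t=1}^{8}(y_t−ȳ)(y_{t+1}−ȳ) = -86.1111
Denominator Σ(y_t−ȳ)² = 118.0000
r_1 = -86.1111 / 118.0000 = -0.730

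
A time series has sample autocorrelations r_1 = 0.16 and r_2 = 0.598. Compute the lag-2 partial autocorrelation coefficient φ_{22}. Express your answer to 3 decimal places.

0.587

φ_{22} = (r_2 − r_1²) / (1 − r_1²)
r_1² = (0.16)² = 0.0256
Numerator = 0.598 − 0.0256 = 0.5724; denominator = 1 − 0.0256 = 0.9744
φ_{22} = 0.5724 / 0.9744 = 0.587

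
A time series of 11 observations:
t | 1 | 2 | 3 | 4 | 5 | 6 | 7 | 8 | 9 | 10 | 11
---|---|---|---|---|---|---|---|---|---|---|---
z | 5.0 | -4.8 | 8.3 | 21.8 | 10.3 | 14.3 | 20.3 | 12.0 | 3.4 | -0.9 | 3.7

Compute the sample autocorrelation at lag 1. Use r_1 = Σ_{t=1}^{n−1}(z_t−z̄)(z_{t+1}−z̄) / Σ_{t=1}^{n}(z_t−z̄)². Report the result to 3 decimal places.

Mean z̄ = (5.0 − 4.8 + 8.3 + 21.8 + 10.3 + 14.3 + 20.3 + 12.0 + 3.4 − 0.9 + 3.7)/11 = 8.4909
Numerator Σ_{t=1}^{10}(z_t−z̄)(z_{t+1}−z̄) = 265.9545
Denominator Σ(z_t−z̄)² = 691.8491
r_1 = 265.9545 / 691.8491 = 0.384

0.384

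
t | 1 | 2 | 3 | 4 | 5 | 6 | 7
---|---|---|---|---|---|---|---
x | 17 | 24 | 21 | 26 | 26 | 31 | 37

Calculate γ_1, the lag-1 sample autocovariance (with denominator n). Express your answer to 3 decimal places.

11.857

Mean x̄ = (17 + 24 + 21 + 26 + 26 + 31 + 37)/7 = 26.0000
Σ_{t=1}^{6}(x_t−x̄)(x_{t+1}−x̄) = 83.0000
γ_1 = 83.0000 / 7 = 11.857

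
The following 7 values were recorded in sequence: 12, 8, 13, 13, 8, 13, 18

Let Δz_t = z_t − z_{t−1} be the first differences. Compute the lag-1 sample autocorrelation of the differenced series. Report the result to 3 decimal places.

-0.236

First differences Δz: -4, 5, 0, -5, 5, 5
Mean of differences = 1.0000
Numerator Σ(Δz_t−Δz̄)(Δz_{t+1}−Δz̄) = -26.0000
Denominator Σ(Δz_t−Δz̄)² = 110.0000
r_1(Δz) = -26.0000 / 110.0000 = -0.236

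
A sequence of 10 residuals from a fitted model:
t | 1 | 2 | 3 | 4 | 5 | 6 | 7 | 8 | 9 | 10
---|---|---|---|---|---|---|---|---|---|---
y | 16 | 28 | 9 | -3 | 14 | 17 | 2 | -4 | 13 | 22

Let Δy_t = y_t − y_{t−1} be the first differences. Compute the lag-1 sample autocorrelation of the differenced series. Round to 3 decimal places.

-0.030

First differences Δy: 12, -19, -12, 17, 3, -15, -6, 17, 9
Mean of differences = 0.6667
Numerator Σ(Δy_t−Δȳ)(Δy_{t+1}−Δȳ) = -47.4444
Denominator Σ(Δy_t−Δȳ)² = 1574.0000
r_1(Δy) = -47.4444 / 1574.0000 = -0.030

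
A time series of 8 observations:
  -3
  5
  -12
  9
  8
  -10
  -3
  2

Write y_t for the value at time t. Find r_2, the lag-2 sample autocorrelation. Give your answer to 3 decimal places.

-0.350

Mean ȳ = (-3 + 5 − 12 + 9 + 8 − 10 − 3 + 2)/8 = -0.5000
Deviations from mean: -2.5000, 5.5000, -11.5000, 9.5000, 8.5000, -9.5000, -2.5000, 2.5000
Σ(y_t−ȳ)(y_{t+2}−ȳ) = (28.7500) + (52.2500) + (-97.7500) + (-90.2500) + (-21.2500) + (-23.7500) = -152.0000
Denominator Σ(y_t−ȳ)² = 434.0000
r_2 = -152.0000 / 434.0000 = -0.350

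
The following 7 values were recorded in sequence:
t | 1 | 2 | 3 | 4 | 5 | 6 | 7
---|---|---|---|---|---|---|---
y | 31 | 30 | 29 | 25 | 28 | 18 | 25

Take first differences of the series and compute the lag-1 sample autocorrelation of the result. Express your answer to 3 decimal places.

-0.706

First differences Δy: -1, -1, -4, 3, -10, 7
Mean of differences = -1.0000
Numerator Σ(Δy_t−Δȳ)(Δy_{t+1}−Δȳ) = -120.0000
Denominator Σ(Δy_t−Δȳ)² = 170.0000
r_1(Δy) = -120.0000 / 170.0000 = -0.706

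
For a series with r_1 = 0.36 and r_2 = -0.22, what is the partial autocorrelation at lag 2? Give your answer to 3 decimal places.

φ_{22} = (r_2 − r_1²) / (1 − r_1²)
r_1² = (0.36)² = 0.1296
Numerator = -0.22 − 0.1296 = -0.3496; denominator = 1 − 0.1296 = 0.8704
φ_{22} = -0.3496 / 0.8704 = -0.402

-0.402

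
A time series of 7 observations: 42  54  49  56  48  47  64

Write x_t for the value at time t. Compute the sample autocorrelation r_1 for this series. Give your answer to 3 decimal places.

Mean x̄ = (42 + 54 + 49 + 56 + 48 + 47 + 64)/7 = 51.4286
Deviations from mean: -9.4286, 2.5714, -2.4286, 4.5714, -3.4286, -4.4286, 12.5714
Σ(x_t−x̄)(x_{t+1}−x̄) = (-24.2449) + (-6.2449) + (-11.1020) + (-15.6735) + (15.1837) + (-55.6735) = -97.7551
Denominator Σ(x_t−x̄)² = 311.7143
r_1 = -97.7551 / 311.7143 = -0.314

-0.314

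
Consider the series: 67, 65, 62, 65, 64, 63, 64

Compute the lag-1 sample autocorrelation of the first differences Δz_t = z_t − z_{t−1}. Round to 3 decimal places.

First differences Δz: -2, -3, 3, -1, -1, 1
Mean of differences = -0.5000
Numerator Σ(Δz_t−Δz̄)(Δz_{t+1}−Δz̄) = -7.2500
Denominator Σ(Δz_t−Δz̄)² = 23.5000
r_1(Δz) = -7.2500 / 23.5000 = -0.309

-0.309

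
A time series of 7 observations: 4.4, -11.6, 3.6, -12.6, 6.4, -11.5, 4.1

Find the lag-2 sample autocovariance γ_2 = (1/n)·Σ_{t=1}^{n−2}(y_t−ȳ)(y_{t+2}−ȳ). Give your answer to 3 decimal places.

48.245

Mean ȳ = (4.4 − 11.6 + 3.6 − 12.6 + 6.4 − 11.5 + 4.1)/7 = -2.4571
Deviations: 6.8571, -9.1429, 6.0571, -10.1429, 8.8571, -9.0429, 6.5571
Σ_{t=1}^{5}(y_t−ȳ)(y_{t+2}−ȳ) = 337.7163
γ_2 = 337.7163 / 7 = 48.245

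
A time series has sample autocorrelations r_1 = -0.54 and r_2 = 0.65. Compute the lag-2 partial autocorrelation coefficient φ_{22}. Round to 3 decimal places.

φ_{22} = (r_2 − r_1²) / (1 − r_1²)
r_1² = (-0.54)² = 0.2916
Numerator = 0.65 − 0.2916 = 0.3584; denominator = 1 − 0.2916 = 0.7084
φ_{22} = 0.3584 / 0.7084 = 0.506

0.506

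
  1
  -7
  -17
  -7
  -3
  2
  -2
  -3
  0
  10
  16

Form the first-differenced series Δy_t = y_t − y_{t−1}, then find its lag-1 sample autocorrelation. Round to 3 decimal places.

First differences Δy: -8, -10, 10, 4, 5, -4, -1, 3, 10, 6
Mean of differences = 1.5000
Numerator Σ(Δy_t−Δȳ)(Δy_{t+1}−Δȳ) = 83.2500
Denominator Σ(Δy_t−Δȳ)² = 444.5000
r_1(Δy) = 83.2500 / 444.5000 = 0.187

0.187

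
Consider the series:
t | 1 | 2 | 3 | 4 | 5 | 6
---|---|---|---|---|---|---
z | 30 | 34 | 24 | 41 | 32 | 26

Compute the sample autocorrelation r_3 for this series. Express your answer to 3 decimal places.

Mean z̄ = (30 + 34 + 24 + 41 + 32 + 26)/6 = 31.1667
Deviations from mean: -1.1667, 2.8333, -7.1667, 9.8333, 0.8333, -5.1667
Σ(z_t−z̄)(z_{t+3}−z̄) = (-11.4722) + (2.3611) + (37.0278) = 27.9167
Denominator Σ(z_t−z̄)² = 184.8333
r_3 = 27.9167 / 184.8333 = 0.151

0.151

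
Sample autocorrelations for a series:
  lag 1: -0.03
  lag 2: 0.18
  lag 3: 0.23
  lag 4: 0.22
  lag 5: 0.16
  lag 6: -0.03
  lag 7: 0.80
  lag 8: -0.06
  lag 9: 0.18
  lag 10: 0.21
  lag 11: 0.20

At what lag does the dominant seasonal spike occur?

The largest autocorrelation is r_7 = 0.80; the remaining lags stay at or below 0.23.
The dominant spike at lag 7 indicates a seasonal period of 7.

7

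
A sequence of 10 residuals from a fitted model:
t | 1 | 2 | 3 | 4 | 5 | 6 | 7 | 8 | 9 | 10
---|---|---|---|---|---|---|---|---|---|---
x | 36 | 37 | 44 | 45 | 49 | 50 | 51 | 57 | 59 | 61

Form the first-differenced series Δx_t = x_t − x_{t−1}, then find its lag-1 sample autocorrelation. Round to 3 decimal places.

First differences Δx: 1, 7, 1, 4, 1, 1, 6, 2, 2
Mean of differences = 2.7778
Numerator Σ(Δx_t−Δx̄)(Δx_{t+1}−Δx̄) = -23.8272
Denominator Σ(Δx_t−Δx̄)² = 43.5556
r_1(Δx) = -23.8272 / 43.5556 = -0.547

-0.547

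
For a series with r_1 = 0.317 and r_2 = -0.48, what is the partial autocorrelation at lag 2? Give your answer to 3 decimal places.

φ_{22} = (r_2 − r_1²) / (1 − r_1²)
r_1² = (0.317)² = 0.100489
Numerator = -0.48 − 0.1005 = -0.5805; denominator = 1 − 0.1005 = 0.8995
φ_{22} = -0.5805 / 0.8995 = -0.645

-0.645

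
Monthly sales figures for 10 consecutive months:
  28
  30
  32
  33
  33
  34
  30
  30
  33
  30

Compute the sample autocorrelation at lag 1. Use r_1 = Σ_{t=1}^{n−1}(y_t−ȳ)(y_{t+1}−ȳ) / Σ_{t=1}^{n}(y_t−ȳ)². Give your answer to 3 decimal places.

Mean ȳ = (28 + 30 + 32 + 33 + 33 + 34 + 30 + 30 + 33 + 30)/10 = 31.3000
Numerator Σ_{t=1}^{9}(y_t−ȳ)(y_{t+1}−ȳ) = 5.8100
Denominator Σ(y_t−ȳ)² = 34.1000
r_1 = 5.8100 / 34.1000 = 0.170

0.170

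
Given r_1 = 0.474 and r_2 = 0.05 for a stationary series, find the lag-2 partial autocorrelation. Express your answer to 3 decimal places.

φ_{22} = (r_2 − r_1²) / (1 − r_1²)
r_1² = (0.474)² = 0.224676
Numerator = 0.05 − 0.2247 = -0.1747; denominator = 1 − 0.2247 = 0.7753
φ_{22} = -0.1747 / 0.7753 = -0.225

-0.225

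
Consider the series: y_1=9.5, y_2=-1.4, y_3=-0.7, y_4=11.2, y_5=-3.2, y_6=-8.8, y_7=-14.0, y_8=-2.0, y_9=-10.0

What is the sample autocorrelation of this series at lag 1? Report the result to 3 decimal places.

Mean ȳ = (9.5 − 1.4 − 0.7 + 11.2 − 3.2 − 8.8 − 14.0 − 2.0 − 10.0)/9 = -2.1556
Numerator Σ_{t=1}^{8}(y_t−ȳ)(y_{t+1}−ȳ) = 97.9736
Denominator Σ(y_t−ȳ)² = 564.0022
r_1 = 97.9736 / 564.0022 = 0.174

0.174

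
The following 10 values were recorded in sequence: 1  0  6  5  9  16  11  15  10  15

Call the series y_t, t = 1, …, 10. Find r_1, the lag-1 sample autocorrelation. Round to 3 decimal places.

Mean ȳ = (1 + 0 + 6 + 5 + 9 + 16 + 11 + 15 + 10 + 15)/10 = 8.8000
Numerator Σ_{t=1}^{9}(y_t−ȳ)(y_{t+1}−ȳ) = 148.9600
Denominator Σ(y_t−ȳ)² = 295.6000
r_1 = 148.9600 / 295.6000 = 0.504

0.504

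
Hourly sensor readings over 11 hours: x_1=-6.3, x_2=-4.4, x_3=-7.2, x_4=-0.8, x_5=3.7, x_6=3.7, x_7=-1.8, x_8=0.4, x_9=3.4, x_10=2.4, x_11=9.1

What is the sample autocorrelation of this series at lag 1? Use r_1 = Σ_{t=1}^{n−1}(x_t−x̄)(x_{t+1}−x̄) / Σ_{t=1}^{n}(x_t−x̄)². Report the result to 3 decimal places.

0.413

Mean x̄ = (-6.3 − 4.4 − 7.2 − 0.8 + 3.7 + 3.7 − 1.8 + 0.4 + 3.4 + 2.4 + 9.1)/11 = 0.2000
Numerator Σ_{t=1}^{10}(x_t−x̄)(x_{t+1}−x̄) = 99.9500
Denominator Σ(x_t−x̄)² = 242.0000
r_1 = 99.9500 / 242.0000 = 0.413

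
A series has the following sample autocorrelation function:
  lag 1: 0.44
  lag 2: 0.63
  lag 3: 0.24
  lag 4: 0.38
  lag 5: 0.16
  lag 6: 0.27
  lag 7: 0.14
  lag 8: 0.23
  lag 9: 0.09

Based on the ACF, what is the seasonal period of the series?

The largest autocorrelation is r_2 = 0.63; the remaining lags stay at or below 0.44.
The dominant spike at lag 2 indicates a seasonal period of 2.

2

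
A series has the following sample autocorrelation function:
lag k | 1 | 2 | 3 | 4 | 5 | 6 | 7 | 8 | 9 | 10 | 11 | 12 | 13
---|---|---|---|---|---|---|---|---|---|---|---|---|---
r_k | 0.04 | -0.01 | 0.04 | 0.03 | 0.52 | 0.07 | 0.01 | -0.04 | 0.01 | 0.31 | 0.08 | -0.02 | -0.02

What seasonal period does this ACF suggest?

5

The largest autocorrelation is r_5 = 0.52, with a weaker echo at lag 10 (0.31); the remaining lags stay at or below 0.08.
The dominant spike at lag 5 indicates a seasonal period of 5.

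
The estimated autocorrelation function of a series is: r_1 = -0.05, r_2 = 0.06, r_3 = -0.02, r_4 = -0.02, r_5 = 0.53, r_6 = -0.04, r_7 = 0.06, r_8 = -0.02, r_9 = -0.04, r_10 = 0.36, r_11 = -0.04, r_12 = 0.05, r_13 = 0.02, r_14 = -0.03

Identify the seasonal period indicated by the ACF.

The largest autocorrelation is r_5 = 0.53, with a weaker echo at lag 10 (0.36); the remaining lags stay at or below 0.06.
The dominant spike at lag 5 indicates a seasonal period of 5.

5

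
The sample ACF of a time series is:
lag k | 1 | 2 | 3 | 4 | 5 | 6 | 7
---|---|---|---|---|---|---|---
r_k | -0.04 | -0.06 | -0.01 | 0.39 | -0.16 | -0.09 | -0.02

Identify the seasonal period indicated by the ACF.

The largest autocorrelation is r_4 = 0.39; the remaining lags stay at or below -0.01.
The dominant spike at lag 4 indicates a seasonal period of 4.

4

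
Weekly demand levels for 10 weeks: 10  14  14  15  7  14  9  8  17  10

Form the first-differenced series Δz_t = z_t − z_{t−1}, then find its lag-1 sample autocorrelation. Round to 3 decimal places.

First differences Δz: 4, 0, 1, -8, 7, -5, -1, 9, -7
Mean of differences = 0.0000
Numerator Σ(Δz_t−Δz̄)(Δz_{t+1}−Δz̄) = -166.0000
Denominator Σ(Δz_t−Δz̄)² = 286.0000
r_1(Δz) = -166.0000 / 286.0000 = -0.580

-0.580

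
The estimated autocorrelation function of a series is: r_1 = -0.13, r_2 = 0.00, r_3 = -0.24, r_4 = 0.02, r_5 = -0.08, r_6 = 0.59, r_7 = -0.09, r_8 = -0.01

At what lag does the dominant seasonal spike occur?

The largest autocorrelation is r_6 = 0.59; the remaining lags stay at or below 0.02.
The dominant spike at lag 6 indicates a seasonal period of 6.

6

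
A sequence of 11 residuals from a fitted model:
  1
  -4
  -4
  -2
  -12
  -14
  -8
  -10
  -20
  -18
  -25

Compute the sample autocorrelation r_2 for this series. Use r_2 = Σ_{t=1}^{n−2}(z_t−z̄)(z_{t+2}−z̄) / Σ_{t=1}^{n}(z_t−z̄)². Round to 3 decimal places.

Mean z̄ = (1 − 4 − 4 − 2 − 12 − 14 − 8 − 10 − 20 − 18 − 25)/11 = -10.5455
Numerator Σ_{t=1}^{9}(z_t−z̄)(z_{t+2}−z̄) = 195.4050
Denominator Σ(z_t−z̄)² = 666.7273
r_2 = 195.4050 / 666.7273 = 0.293

0.293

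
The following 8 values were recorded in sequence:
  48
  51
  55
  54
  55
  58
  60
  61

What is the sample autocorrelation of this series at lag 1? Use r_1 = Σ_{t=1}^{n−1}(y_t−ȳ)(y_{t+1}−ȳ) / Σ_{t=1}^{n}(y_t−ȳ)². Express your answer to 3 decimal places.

0.533

Mean ȳ = (48 + 51 + 55 + 54 + 55 + 58 + 60 + 61)/8 = 55.2500
Deviations from mean: -7.2500, -4.2500, -0.2500, -1.2500, -0.2500, 2.7500, 4.7500, 5.7500
Numerator Σ_{t=1}^{7}(y_t−ȳ)(y_{t+1}−ȳ) = 72.1875
Denominator Σ(y_t−ȳ)² = 135.5000
r_1 = 72.1875 / 135.5000 = 0.533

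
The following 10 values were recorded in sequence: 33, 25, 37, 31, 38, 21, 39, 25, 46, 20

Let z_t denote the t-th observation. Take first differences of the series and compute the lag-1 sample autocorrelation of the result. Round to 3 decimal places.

-0.772

First differences Δz: -8, 12, -6, 7, -17, 18, -14, 21, -26
Mean of differences = -1.4444
Numerator Σ(Δz_t−Δz̄)(Δz_{t+1}−Δz̄) = -1698.7531
Denominator Σ(Δz_t−Δz̄)² = 2200.2222
r_1(Δz) = -1698.7531 / 2200.2222 = -0.772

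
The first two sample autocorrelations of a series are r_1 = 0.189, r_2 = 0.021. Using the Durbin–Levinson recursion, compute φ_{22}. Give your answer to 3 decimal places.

-0.015

φ_{22} = (r_2 − r_1²) / (1 − r_1²)
r_1² = (0.189)² = 0.035721
Numerator = 0.021 − 0.0357 = -0.0147; denominator = 1 − 0.0357 = 0.9643
φ_{22} = -0.0147 / 0.9643 = -0.015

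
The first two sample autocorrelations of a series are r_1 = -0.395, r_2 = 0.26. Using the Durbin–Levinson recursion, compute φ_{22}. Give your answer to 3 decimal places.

0.123

φ_{22} = (r_2 − r_1²) / (1 − r_1²)
r_1² = (-0.395)² = 0.156025
Numerator = 0.26 − 0.1560 = 0.1040; denominator = 1 − 0.1560 = 0.8440
φ_{22} = 0.1040 / 0.8440 = 0.123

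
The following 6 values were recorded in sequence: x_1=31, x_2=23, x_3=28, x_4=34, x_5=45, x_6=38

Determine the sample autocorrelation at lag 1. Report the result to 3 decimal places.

Mean x̄ = (31 + 23 + 28 + 34 + 45 + 38)/6 = 33.1667
Deviations from mean: -2.1667, -10.1667, -5.1667, 0.8333, 11.8333, 4.8333
Numerator Σ_{t=1}^{5}(x_t−x̄)(x_{t+1}−x̄) = 137.3056
Denominator Σ(x_t−x̄)² = 298.8333
r_1 = 137.3056 / 298.8333 = 0.459

0.459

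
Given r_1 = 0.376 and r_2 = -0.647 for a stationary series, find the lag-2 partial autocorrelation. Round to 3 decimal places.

-0.918

φ_{22} = (r_2 − r_1²) / (1 − r_1²)
r_1² = (0.376)² = 0.141376
Numerator = -0.647 − 0.1414 = -0.7884; denominator = 1 − 0.1414 = 0.8586
φ_{22} = -0.7884 / 0.8586 = -0.918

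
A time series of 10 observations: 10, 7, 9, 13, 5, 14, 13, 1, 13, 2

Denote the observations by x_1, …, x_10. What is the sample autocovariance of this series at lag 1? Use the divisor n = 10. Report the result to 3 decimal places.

Mean x̄ = (10 + 7 + 9 + 13 + 5 + 14 + 13 + 1 + 13 + 2)/10 = 8.7000
Σ_{t=1}^{9}(x_t−x̄)(x_{t+1}−x̄) = -109.1900
γ_1 = -109.1900 / 10 = -10.919

-10.919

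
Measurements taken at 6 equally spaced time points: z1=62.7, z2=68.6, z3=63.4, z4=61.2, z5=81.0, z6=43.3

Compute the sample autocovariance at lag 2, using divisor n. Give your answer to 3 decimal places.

5.451

Mean z̄ = (62.7 + 68.6 + 63.4 + 61.2 + 81.0 + 43.3)/6 = 63.3667
Σ_{t=1}^{4}(z_t−z̄)(z_{t+2}−z̄) = 32.7044
γ_2 = 32.7044 / 6 = 5.451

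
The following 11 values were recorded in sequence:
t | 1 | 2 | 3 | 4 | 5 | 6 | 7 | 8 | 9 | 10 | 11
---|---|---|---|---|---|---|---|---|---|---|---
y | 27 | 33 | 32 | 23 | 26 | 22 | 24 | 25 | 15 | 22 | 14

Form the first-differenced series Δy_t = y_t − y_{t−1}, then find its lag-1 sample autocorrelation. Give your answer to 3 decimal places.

First differences Δy: 6, -1, -9, 3, -4, 2, 1, -10, 7, -8
Mean of differences = -1.3000
Numerator Σ(Δy_t−Δȳ)(Δy_{t+1}−Δȳ) = -193.9900
Denominator Σ(Δy_t−Δȳ)² = 344.1000
r_1(Δy) = -193.9900 / 344.1000 = -0.564

-0.564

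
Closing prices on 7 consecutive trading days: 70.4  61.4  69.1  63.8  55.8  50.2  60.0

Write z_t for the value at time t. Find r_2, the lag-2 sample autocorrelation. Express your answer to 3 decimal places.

0.021

Mean z̄ = (70.4 + 61.4 + 69.1 + 63.8 + 55.8 + 50.2 + 60.0)/7 = 61.5286
Numerator Σ_{t=1}^{5}(z_t−z̄)(z_{t+2}−z̄) = 6.5284
Denominator Σ(z_t−z̄)² = 304.6943
r_2 = 6.5284 / 304.6943 = 0.021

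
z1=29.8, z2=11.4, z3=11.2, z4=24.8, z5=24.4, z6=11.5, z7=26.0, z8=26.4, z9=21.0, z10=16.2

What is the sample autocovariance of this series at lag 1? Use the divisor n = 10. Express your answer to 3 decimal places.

-7.630

Mean z̄ = (29.8 + 11.4 + 11.2 + 24.8 + 24.4 + 11.5 + 26.0 + 26.4 + 21.0 + 16.2)/10 = 20.2700
Σ_{t=1}^{9}(z_t−z̄)(z_{t+1}−z̄) = -76.3019
γ_1 = -76.3019 / 10 = -7.630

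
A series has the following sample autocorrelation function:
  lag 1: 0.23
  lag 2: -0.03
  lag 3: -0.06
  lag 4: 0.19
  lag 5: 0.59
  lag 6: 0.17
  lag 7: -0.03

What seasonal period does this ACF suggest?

5

The largest autocorrelation is r_5 = 0.59; the remaining lags stay at or below 0.23.
The dominant spike at lag 5 indicates a seasonal period of 5.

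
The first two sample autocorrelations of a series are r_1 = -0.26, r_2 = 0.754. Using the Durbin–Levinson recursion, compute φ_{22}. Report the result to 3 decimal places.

φ_{22} = (r_2 − r_1²) / (1 − r_1²)
r_1² = (-0.26)² = 0.0676
Numerator = 0.754 − 0.0676 = 0.6864; denominator = 1 − 0.0676 = 0.9324
φ_{22} = 0.6864 / 0.9324 = 0.736

0.736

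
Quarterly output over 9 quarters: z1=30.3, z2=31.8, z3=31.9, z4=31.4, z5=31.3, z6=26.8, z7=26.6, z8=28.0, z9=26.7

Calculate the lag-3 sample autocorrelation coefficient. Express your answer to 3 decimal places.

-0.032

Mean z̄ = (30.3 + 31.8 + 31.9 + 31.4 + 31.3 + 26.8 + 26.6 + 28.0 + 26.7)/9 = 29.4222
Numerator Σ_{t=1}^{6}(z_t−z̄)(z_{t+3}−z̄) = -1.4104
Denominator Σ(z_t−z̄)² = 44.2756
r_3 = -1.4104 / 44.2756 = -0.032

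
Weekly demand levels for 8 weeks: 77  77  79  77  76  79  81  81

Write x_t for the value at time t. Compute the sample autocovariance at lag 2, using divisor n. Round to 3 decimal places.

-0.738

Mean x̄ = (77 + 77 + 79 + 77 + 76 + 79 + 81 + 81)/8 = 78.3750
Σ_{t=1}^{6}(x_t−x̄)(x_{t+2}−x̄) = -5.9063
γ_2 = -5.9063 / 8 = -0.738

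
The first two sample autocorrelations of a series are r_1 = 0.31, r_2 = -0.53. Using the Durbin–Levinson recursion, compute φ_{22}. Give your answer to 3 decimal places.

-0.693

φ_{22} = (r_2 − r_1²) / (1 − r_1²)
r_1² = (0.31)² = 0.0961
Numerator = -0.53 − 0.0961 = -0.6261; denominator = 1 − 0.0961 = 0.9039
φ_{22} = -0.6261 / 0.9039 = -0.693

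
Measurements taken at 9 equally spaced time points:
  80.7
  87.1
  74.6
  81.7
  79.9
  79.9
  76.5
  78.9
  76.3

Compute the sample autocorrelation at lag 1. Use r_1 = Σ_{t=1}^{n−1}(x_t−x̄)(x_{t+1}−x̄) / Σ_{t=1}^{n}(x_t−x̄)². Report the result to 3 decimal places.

Mean x̄ = (80.7 + 87.1 + 74.6 + 81.7 + 79.9 + 79.9 + 76.5 + 78.9 + 76.3)/9 = 79.5111
Numerator Σ_{t=1}^{8}(x_t−x̄)(x_{t+1}−x̄) = -35.3635
Denominator Σ(x_t−x̄)² = 107.9689
r_1 = -35.3635 / 107.9689 = -0.328

-0.328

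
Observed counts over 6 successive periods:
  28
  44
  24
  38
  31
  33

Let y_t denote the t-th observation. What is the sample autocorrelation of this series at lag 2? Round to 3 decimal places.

0.461

Mean ȳ = (28 + 44 + 24 + 38 + 31 + 33)/6 = 33.0000
Deviations from mean: -5.0000, 11.0000, -9.0000, 5.0000, -2.0000, 0.0000
Σ(y_t−ȳ)(y_{t+2}−ȳ) = (45.0000) + (55.0000) + (18.0000) + (0.0000) = 118.0000
Denominator Σ(y_t−ȳ)² = 256.0000
r_2 = 118.0000 / 256.0000 = 0.461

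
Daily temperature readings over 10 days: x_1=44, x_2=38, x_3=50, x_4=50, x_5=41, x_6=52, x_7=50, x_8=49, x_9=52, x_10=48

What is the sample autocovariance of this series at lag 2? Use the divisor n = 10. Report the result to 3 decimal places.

Mean x̄ = (44 + 38 + 50 + 50 + 41 + 52 + 50 + 49 + 52 + 48)/10 = 47.4000
Σ_{t=1}^{8}(x_t−x̄)(x_{t+2}−x̄) = -34.3200
γ_2 = -34.3200 / 10 = -3.432

-3.432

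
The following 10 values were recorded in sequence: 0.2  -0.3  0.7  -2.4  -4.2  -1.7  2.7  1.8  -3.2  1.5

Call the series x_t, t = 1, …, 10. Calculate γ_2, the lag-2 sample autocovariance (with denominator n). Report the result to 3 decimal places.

-2.034

Mean x̄ = (0.2 − 0.3 + 0.7 − 2.4 − 4.2 − 1.7 + 2.7 + 1.8 − 3.2 + 1.5)/10 = -0.4900
Σ_{t=1}^{8}(x_t−x̄)(x_{t+2}−x̄) = -20.3392
γ_2 = -20.3392 / 10 = -2.034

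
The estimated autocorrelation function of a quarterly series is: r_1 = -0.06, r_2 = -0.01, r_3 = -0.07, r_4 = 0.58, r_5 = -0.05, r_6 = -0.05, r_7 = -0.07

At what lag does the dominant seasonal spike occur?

4

The largest autocorrelation is r_4 = 0.58; the remaining lags stay at or below -0.01.
The dominant spike at lag 4 indicates a seasonal period of 4.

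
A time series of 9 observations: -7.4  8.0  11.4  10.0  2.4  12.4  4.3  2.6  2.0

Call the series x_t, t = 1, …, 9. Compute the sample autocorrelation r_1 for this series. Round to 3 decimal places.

Mean x̄ = (-7.4 + 8.0 + 11.4 + 10.0 + 2.4 + 12.4 + 4.3 + 2.6 + 2.0)/9 = 5.0778
Numerator Σ_{t=1}^{8}(x_t−x̄)(x_{t+1}−x̄) = -15.7983
Denominator Σ(x_t−x̄)² = 305.4356
r_1 = -15.7983 / 305.4356 = -0.052

-0.052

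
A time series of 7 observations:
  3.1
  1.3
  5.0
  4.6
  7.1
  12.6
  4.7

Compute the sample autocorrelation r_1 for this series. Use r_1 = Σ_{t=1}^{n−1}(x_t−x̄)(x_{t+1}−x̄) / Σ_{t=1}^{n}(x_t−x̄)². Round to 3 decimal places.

0.217

Mean x̄ = (3.1 + 1.3 + 5.0 + 4.6 + 7.1 + 12.6 + 4.7)/7 = 5.4857
Deviations from mean: -2.3857, -4.1857, -0.4857, -0.8857, 1.6143, 7.1143, -0.7857
Numerator Σ_{t=1}^{6}(x_t−x̄)(x_{t+1}−x̄) = 16.9141
Denominator Σ(x_t−x̄)² = 78.0686
r_1 = 16.9141 / 78.0686 = 0.217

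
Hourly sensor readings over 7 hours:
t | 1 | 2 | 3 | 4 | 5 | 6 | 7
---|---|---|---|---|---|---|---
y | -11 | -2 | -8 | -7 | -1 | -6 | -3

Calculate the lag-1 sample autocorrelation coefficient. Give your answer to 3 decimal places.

Mean ȳ = (-11 − 2 − 8 − 7 − 1 − 6 − 3)/7 = -5.4286
Numerator Σ_{t=1}^{6}(y_t−ȳ)(y_{t+1}−ȳ) = -34.7551
Denominator Σ(y_t−ȳ)² = 77.7143
r_1 = -34.7551 / 77.7143 = -0.447

-0.447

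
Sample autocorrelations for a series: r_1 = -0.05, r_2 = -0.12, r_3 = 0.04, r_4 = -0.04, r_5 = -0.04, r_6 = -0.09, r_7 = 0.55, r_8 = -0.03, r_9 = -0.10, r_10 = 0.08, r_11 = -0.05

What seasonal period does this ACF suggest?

The largest autocorrelation is r_7 = 0.55; the remaining lags stay at or below 0.08.
The dominant spike at lag 7 indicates a seasonal period of 7.

7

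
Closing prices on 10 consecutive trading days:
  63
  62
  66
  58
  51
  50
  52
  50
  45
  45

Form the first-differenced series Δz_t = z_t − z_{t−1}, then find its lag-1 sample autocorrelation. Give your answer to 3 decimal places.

-0.055

First differences Δz: -1, 4, -8, -7, -1, 2, -2, -5, 0
Mean of differences = -2.0000
Numerator Σ(Δz_t−Δz̄)(Δz_{t+1}−Δz̄) = -7.0000
Denominator Σ(Δz_t−Δz̄)² = 128.0000
r_1(Δz) = -7.0000 / 128.0000 = -0.055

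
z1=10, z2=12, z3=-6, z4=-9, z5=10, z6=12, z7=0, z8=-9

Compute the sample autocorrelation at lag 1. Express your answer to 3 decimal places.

Mean z̄ = (10 + 12 − 6 − 9 + 10 + 12 + 0 − 9)/8 = 2.5000
Deviations from mean: 7.5000, 9.5000, -8.5000, -11.5000, 7.5000, 9.5000, -2.5000, -11.5000
Numerator Σ_{t=1}^{7}(z_t−z̄)(z_{t+1}−z̄) = 78.2500
Denominator Σ(z_t−z̄)² = 636.0000
r_1 = 78.2500 / 636.0000 = 0.123

0.123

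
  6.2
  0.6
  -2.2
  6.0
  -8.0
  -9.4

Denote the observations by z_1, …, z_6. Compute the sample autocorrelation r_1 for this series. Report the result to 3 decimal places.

Mean z̄ = (6.2 + 0.6 − 2.2 + 6.0 − 8.0 − 9.4)/6 = -1.1333
Deviations from mean: 7.3333, 1.7333, -1.0667, 7.1333, -6.8667, -8.2667
Σ(z_t−z̄)(z_{t+1}−z̄) = (12.7111) + (-1.8489) + (-7.6089) + (-48.9822) + (56.7644) = 11.0356
Denominator Σ(z_t−z̄)² = 224.2933
r_1 = 11.0356 / 224.2933 = 0.049

0.049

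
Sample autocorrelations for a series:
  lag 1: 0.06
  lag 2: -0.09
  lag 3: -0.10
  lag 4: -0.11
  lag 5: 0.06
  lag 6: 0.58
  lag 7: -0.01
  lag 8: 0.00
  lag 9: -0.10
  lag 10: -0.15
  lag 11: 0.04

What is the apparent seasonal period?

The largest autocorrelation is r_6 = 0.58; the remaining lags stay at or below 0.06.
The dominant spike at lag 6 indicates a seasonal period of 6.

6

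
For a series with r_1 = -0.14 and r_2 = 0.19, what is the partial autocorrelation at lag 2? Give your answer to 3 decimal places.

0.174

φ_{22} = (r_2 − r_1²) / (1 − r_1²)
r_1² = (-0.14)² = 0.0196
Numerator = 0.19 − 0.0196 = 0.1704; denominator = 1 − 0.0196 = 0.9804
φ_{22} = 0.1704 / 0.9804 = 0.174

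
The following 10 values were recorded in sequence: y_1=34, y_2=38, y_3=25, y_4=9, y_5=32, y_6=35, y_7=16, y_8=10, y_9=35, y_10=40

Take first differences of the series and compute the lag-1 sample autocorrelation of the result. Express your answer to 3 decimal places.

-0.054

First differences Δy: 4, -13, -16, 23, 3, -19, -6, 25, 5
Mean of differences = 0.6667
Numerator Σ(Δy_t−Δȳ)(Δy_{t+1}−Δȳ) = -109.4444
Denominator Σ(Δy_t−Δȳ)² = 2022.0000
r_1(Δy) = -109.4444 / 2022.0000 = -0.054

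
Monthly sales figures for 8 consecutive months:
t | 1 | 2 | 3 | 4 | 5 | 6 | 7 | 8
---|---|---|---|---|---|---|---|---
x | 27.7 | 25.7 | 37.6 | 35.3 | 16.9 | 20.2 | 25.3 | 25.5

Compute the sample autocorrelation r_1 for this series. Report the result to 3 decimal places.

0.214

Mean x̄ = (27.7 + 25.7 + 37.6 + 35.3 + 16.9 + 20.2 + 25.3 + 25.5)/8 = 26.7750
Deviations from mean: 0.9250, -1.0750, 10.8250, 8.5250, -9.8750, -6.5750, -1.4750, -1.2750
Σ(x_t−x̄)(x_{t+1}−x̄) = (-0.9944) + (-11.6369) + (92.2831) + (-84.1844) + (64.9281) + (9.6981) + (1.8806) = 71.9744
Denominator Σ(x_t−x̄)² = 336.4150
r_1 = 71.9744 / 336.4150 = 0.214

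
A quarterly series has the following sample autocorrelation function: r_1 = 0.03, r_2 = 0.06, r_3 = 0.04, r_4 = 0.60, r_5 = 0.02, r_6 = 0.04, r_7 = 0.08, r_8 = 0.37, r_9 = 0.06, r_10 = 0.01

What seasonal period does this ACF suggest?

4

The largest autocorrelation is r_4 = 0.60, with a weaker echo at lag 8 (0.37); the remaining lags stay at or below 0.08.
The dominant spike at lag 4 indicates a seasonal period of 4.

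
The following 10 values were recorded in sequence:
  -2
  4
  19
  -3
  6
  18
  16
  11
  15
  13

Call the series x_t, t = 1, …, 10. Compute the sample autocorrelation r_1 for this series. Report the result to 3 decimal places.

Mean x̄ = (-2 + 4 + 19 − 3 + 6 + 18 + 16 + 11 + 15 + 13)/10 = 9.7000
Numerator Σ_{t=1}^{9}(x_t−x̄)(x_{t+1}−x̄) = -3.2900
Denominator Σ(x_t−x̄)² = 580.1000
r_1 = -3.2900 / 580.1000 = -0.006

-0.006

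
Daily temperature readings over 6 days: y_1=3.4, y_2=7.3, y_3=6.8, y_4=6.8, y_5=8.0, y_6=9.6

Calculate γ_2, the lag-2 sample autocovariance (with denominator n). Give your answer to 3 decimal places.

Mean ȳ = (3.4 + 7.3 + 6.8 + 6.8 + 8.0 + 9.6)/6 = 6.9833
Deviations: -3.5833, 0.3167, -0.1833, -0.1833, 1.0167, 2.6167
Σ_{t=1}^{4}(y_t−ȳ)(y_{t+2}−ȳ) = -0.0672
γ_2 = -0.0672 / 6 = -0.011

-0.011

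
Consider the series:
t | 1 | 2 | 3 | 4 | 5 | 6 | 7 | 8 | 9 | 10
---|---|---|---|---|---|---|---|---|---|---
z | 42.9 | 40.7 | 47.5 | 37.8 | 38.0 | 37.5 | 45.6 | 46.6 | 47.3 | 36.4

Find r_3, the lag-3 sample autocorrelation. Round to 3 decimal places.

Mean z̄ = (42.9 + 40.7 + 47.5 + 37.8 + 38.0 + 37.5 + 45.6 + 46.6 + 47.3 + 36.4)/10 = 42.0300
Σ(z_t−z̄)(z_{t+3}−z̄) = (-3.6801) + (5.3599) + (-24.7791) + (-15.1011) + (-18.4171) + (-23.8731) + (-20.0991) = -100.5897
Denominator Σ(z_t−z̄)² = 180.2010
r_3 = -100.5897 / 180.2010 = -0.558

-0.558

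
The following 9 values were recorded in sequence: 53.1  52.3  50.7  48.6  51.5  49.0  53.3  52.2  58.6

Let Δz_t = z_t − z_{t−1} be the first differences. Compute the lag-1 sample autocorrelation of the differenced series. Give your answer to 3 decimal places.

-0.400

First differences Δz: -0.8, -1.6, -2.1, 2.9, -2.5, 4.3, -1.1, 6.4
Mean of differences = 0.6875
Numerator Σ(Δz_t−Δz̄)(Δz_{t+1}−Δz̄) = -31.6239
Denominator Σ(Δz_t−Δz̄)² = 79.1488
r_1(Δz) = -31.6239 / 79.1488 = -0.400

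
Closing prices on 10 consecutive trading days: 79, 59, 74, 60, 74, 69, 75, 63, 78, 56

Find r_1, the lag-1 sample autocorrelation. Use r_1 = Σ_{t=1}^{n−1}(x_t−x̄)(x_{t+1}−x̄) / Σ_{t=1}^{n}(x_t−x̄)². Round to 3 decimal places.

Mean x̄ = (79 + 59 + 74 + 60 + 74 + 69 + 75 + 63 + 78 + 56)/10 = 68.7000
Numerator Σ_{t=1}^{9}(x_t−x̄)(x_{t+1}−x̄) = -447.0900
Denominator Σ(x_t−x̄)² = 652.1000
r_1 = -447.0900 / 652.1000 = -0.686

-0.686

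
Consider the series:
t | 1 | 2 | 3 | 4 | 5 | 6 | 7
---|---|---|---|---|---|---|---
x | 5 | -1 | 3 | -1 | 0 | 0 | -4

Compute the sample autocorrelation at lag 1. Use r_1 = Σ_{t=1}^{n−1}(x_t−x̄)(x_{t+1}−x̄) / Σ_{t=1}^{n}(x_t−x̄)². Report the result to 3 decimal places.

-0.221

Mean x̄ = (5 − 1 + 3 − 1 + 0 + 0 − 4)/7 = 0.2857
Numerator Σ_{t=1}^{6}(x_t−x̄)(x_{t+1}−x̄) = -11.3673
Denominator Σ(x_t−x̄)² = 51.4286
r_1 = -11.3673 / 51.4286 = -0.221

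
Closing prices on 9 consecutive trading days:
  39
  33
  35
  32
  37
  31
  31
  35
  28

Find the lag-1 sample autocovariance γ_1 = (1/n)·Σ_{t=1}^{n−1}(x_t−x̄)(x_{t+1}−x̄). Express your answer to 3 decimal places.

Mean x̄ = (39 + 33 + 35 + 32 + 37 + 31 + 31 + 35 + 28)/9 = 33.4444
Σ_{t=1}^{8}(x_t−x̄)(x_{t+1}−x̄) = -25.5309
γ_1 = -25.5309 / 9 = -2.837

-2.837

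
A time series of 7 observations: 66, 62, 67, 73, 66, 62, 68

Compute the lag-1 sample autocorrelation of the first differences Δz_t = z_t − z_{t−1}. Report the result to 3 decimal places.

-0.159

First differences Δz: -4, 5, 6, -7, -4, 6
Mean of differences = 0.3333
Numerator Σ(Δz_t−Δz̄)(Δz_{t+1}−Δz̄) = -28.1111
Denominator Σ(Δz_t−Δz̄)² = 177.3333
r_1(Δz) = -28.1111 / 177.3333 = -0.159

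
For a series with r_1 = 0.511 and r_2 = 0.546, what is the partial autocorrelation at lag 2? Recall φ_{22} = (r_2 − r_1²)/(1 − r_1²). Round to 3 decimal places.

0.386

φ_{22} = (r_2 − r_1²) / (1 − r_1²)
r_1² = (0.511)² = 0.261121
Numerator = 0.546 − 0.2611 = 0.2849; denominator = 1 − 0.2611 = 0.7389
φ_{22} = 0.2849 / 0.7389 = 0.386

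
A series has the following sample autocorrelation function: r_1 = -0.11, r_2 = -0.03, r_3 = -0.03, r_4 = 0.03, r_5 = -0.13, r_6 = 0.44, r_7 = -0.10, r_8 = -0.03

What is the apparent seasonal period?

The largest autocorrelation is r_6 = 0.44; the remaining lags stay at or below 0.03.
The dominant spike at lag 6 indicates a seasonal period of 6.

6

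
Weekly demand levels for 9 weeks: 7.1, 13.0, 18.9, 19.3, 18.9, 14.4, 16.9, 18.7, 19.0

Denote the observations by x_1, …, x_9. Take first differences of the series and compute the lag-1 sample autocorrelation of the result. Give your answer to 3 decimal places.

0.267

First differences Δx: 5.9, 5.9, 0.4, -0.4, -4.5, 2.5, 1.8, 0.3
Mean of differences = 1.4875
Numerator Σ(Δx_t−Δx̄)(Δx_{t+1}−Δx̄) = 21.9086
Denominator Σ(Δx_t−Δx̄)² = 82.0688
r_1(Δx) = 21.9086 / 82.0688 = 0.267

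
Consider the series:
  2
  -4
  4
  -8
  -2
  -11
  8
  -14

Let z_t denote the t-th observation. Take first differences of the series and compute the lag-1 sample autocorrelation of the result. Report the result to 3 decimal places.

First differences Δz: -6, 8, -12, 6, -9, 19, -22
Mean of differences = -2.2857
Numerator Σ(Δz_t−Δz̄)(Δz_{t+1}−Δz̄) = -836.7959
Denominator Σ(Δz_t−Δz̄)² = 1169.4286
r_1(Δz) = -836.7959 / 1169.4286 = -0.716

-0.716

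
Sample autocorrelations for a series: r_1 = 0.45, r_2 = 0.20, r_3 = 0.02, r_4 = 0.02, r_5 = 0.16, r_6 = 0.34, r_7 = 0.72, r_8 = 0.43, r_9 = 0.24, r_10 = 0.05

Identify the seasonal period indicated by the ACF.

7

The largest autocorrelation is r_7 = 0.72; the remaining lags stay at or below 0.45. The elevated value at lag 1 (0.45), dropping to 0.20 at lag 2, reflects decaying short-term dependence rather than seasonality.
The dominant spike at lag 7 indicates a seasonal period of 7.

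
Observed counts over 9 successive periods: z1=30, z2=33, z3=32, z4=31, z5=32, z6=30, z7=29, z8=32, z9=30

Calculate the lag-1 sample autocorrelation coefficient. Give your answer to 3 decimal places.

Mean z̄ = (30 + 33 + 32 + 31 + 32 + 30 + 29 + 32 + 30)/9 = 31.0000
Numerator Σ_{t=1}^{8}(z_t−z̄)(z_{t+1}−z̄) = -2.0000
Denominator Σ(z_t−z̄)² = 14.0000
r_1 = -2.0000 / 14.0000 = -0.143

-0.143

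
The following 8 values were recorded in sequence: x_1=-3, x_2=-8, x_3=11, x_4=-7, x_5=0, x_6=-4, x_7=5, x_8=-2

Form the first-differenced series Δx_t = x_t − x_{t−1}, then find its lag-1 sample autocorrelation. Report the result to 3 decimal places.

-0.765

First differences Δx: -5, 19, -18, 7, -4, 9, -7
Mean of differences = 0.1429
Numerator Σ(Δx_t−Δx̄)(Δx_{t+1}−Δx̄) = -691.8776
Denominator Σ(Δx_t−Δx̄)² = 904.8571
r_1(Δx) = -691.8776 / 904.8571 = -0.765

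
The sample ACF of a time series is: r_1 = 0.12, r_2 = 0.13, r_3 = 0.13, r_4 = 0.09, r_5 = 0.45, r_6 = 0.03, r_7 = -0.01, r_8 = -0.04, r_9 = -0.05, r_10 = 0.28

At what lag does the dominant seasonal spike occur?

The largest autocorrelation is r_5 = 0.45, with a weaker echo at lag 10 (0.28); the remaining lags stay at or below 0.13.
The dominant spike at lag 5 indicates a seasonal period of 5.

5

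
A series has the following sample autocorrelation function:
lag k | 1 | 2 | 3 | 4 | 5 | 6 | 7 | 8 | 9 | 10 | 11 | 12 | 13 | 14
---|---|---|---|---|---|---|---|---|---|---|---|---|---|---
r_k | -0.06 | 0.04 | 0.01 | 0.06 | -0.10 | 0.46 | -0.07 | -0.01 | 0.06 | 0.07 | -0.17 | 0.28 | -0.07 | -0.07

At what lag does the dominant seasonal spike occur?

6

The largest autocorrelation is r_6 = 0.46, with a weaker echo at lag 12 (0.28); the remaining lags stay at or below 0.07.
The dominant spike at lag 6 indicates a seasonal period of 6.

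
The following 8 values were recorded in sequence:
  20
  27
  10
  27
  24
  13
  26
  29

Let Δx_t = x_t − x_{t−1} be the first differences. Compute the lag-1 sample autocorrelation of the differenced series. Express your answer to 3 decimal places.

First differences Δx: 7, -17, 17, -3, -11, 13, 3
Mean of differences = 1.2857
Numerator Σ(Δx_t−Δx̄)(Δx_{t+1}−Δx̄) = -530.3673
Denominator Σ(Δx_t−Δx̄)² = 923.4286
r_1(Δx) = -530.3673 / 923.4286 = -0.574

-0.574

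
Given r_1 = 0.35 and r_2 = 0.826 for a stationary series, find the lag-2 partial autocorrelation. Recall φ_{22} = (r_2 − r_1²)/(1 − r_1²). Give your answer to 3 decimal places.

φ_{22} = (r_2 − r_1²) / (1 − r_1²)
r_1² = (0.35)² = 0.1225
Numerator = 0.826 − 0.1225 = 0.7035; denominator = 1 − 0.1225 = 0.8775
φ_{22} = 0.7035 / 0.8775 = 0.802

0.802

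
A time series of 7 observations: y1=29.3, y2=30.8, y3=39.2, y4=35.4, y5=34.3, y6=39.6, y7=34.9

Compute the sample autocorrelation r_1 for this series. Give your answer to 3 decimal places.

0.055

Mean ȳ = (29.3 + 30.8 + 39.2 + 35.4 + 34.3 + 39.6 + 34.9)/7 = 34.7857
Deviations from mean: -5.4857, -3.9857, 4.4143, 0.6143, -0.4857, 4.8143, 0.1143
Σ(y_t−ȳ)(y_{t+1}−ȳ) = (21.8645) + (-17.5941) + (2.7116) + (-0.2984) + (-2.3384) + (0.5502) = 4.8955
Denominator Σ(y_t−ȳ)² = 89.2686
r_1 = 4.8955 / 89.2686 = 0.055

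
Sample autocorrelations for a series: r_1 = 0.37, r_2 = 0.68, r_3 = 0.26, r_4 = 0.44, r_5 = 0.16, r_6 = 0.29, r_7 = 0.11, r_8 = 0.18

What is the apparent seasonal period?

The largest autocorrelation is r_2 = 0.68, with a weaker echo at lag 4 (0.44); the remaining lags stay at or below 0.37.
The dominant spike at lag 2 indicates a seasonal period of 2.

2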